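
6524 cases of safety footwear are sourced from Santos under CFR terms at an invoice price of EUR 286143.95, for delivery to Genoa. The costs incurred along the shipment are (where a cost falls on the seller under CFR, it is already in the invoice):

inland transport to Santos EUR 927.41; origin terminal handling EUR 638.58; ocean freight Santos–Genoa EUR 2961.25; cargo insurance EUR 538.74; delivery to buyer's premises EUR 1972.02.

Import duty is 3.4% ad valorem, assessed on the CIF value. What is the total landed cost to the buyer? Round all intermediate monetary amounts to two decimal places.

CFR: the seller pays costs through ocean freight to the destination port, but not insurance.
Already in the invoice (seller's account under CFR): inland to port, origin terminal, freight — exclude.
CIF value = CFR price + insurance = 286143.95 + 538.74 = 286682.69
Import duty = 286682.69 × 3.4% = 9747.21
Buyer bears: insurance 538.74 + delivery 1972.02 + duty 9747.21 = 12257.97
Landed cost = invoice 286143.95 + 12257.97 = 298401.92

Total landed cost: EUR 298401.92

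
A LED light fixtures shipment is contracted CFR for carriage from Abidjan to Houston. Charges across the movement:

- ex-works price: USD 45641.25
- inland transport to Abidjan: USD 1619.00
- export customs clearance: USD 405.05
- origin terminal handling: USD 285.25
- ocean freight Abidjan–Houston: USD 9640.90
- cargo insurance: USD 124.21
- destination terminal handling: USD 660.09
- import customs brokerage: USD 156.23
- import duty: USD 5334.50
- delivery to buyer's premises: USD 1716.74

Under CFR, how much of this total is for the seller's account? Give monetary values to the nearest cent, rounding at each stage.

Seller's account: USD 57591.45

CFR: the seller pays costs through ocean freight to the destination port, but not insurance.
Seller's account: goods 45641.25 + inland to port 1619.00 + export clearance 405.05 + origin terminal 285.25 + freight 9640.90 = 57591.45
Buyer's account: insurance 124.21 + destination terminal 660.09 + brokerage 156.23 + duty 5334.50 + delivery 1716.74 = 7991.77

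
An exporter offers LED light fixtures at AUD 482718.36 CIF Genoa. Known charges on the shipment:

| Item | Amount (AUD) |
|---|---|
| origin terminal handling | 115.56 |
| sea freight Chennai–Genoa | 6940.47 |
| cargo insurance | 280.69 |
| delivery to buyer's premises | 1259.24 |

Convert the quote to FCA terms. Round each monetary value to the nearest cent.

FCA price: AUD 475381.64

Not relevant to the conversion: delivery — on the buyer under both terms; not part of either seller's price.
From CIF to FCA, the seller no longer bears: origin terminal, freight, insurance.
FCA price = 482718.36 − 115.56 − 6940.47 − 280.69 = 475381.64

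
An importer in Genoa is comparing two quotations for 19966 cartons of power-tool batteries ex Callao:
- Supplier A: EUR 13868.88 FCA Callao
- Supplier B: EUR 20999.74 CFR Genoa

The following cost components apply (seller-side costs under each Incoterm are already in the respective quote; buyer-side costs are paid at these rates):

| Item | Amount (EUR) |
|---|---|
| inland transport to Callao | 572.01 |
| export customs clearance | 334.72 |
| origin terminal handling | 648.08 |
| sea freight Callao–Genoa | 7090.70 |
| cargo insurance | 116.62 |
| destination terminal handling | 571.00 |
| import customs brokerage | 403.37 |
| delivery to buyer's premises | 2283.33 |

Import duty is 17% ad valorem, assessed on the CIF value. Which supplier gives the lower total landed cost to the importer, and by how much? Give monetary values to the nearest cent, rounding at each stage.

Supplier B is cheaper by EUR 711.27

Supplier A (FCA):
CIF value = FCA price + origin terminal + freight + insurance = 13868.88 + 648.08 + 7090.70 + 116.62 = 21724.28
Import duty = 21724.28 × 17% = 3693.13
Buyer bears (A): 648.08 + 7090.70 + 116.62 + 571.00 + 403.37 + 2283.33 = 11113.10
Landed cost (A) = invoice 13868.88 + 11113.10 + duty 3693.13 = 28675.11
Supplier B (CFR):
CIF value = CFR price + insurance = 20999.74 + 116.62 = 21116.36
Import duty = 21116.36 × 17% = 3589.78
Buyer bears (B): 116.62 + 571.00 + 403.37 + 2283.33 = 3374.32
Landed cost (B) = invoice 20999.74 + 3374.32 + duty 3589.78 = 27963.84
Difference = |28675.11 − 27963.84| = 711.27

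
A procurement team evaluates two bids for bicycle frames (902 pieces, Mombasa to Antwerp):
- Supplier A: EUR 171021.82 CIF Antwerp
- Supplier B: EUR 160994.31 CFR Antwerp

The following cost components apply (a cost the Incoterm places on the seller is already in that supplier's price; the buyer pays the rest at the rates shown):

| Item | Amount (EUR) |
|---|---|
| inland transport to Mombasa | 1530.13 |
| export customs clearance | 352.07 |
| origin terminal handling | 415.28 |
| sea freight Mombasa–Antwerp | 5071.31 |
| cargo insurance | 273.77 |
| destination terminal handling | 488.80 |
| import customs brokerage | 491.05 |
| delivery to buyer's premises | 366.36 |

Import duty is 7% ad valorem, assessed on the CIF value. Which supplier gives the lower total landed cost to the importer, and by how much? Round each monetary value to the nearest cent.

Supplier A (CIF):
The CIF price already equals the CIF value: 171021.82
Import duty = 171021.82 × 7% = 11971.53
Buyer bears (A): 488.80 + 491.05 + 366.36 = 1346.21
Landed cost (A) = invoice 171021.82 + 1346.21 + duty 11971.53 = 184339.56
Supplier B (CFR):
CIF value = CFR price + insurance = 160994.31 + 273.77 = 161268.08
Import duty = 161268.08 × 7% = 11288.77
Buyer bears (B): 273.77 + 488.80 + 491.05 + 366.36 = 1619.98
Landed cost (B) = invoice 160994.31 + 1619.98 + duty 11288.77 = 173903.06
Difference = |184339.56 − 173903.06| = 10436.50

Supplier B is cheaper by EUR 10436.50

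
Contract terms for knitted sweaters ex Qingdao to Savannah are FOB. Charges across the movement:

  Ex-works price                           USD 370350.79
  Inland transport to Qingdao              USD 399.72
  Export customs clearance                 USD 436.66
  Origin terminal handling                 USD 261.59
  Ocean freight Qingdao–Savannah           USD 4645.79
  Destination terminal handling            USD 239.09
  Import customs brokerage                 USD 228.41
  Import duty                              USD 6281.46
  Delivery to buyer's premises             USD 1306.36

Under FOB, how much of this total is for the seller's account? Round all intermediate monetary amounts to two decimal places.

Seller's account: USD 371448.76

FOB: the seller bears costs until goods are on board at the origin port; the buyer bears freight, insurance and all costs thereafter.
Seller's account: goods 370350.79 + inland to port 399.72 + export clearance 436.66 + origin terminal 261.59 = 371448.76
Buyer's account: freight 4645.79 + destination terminal 239.09 + brokerage 228.41 + duty 6281.46 + delivery 1306.36 = 12701.11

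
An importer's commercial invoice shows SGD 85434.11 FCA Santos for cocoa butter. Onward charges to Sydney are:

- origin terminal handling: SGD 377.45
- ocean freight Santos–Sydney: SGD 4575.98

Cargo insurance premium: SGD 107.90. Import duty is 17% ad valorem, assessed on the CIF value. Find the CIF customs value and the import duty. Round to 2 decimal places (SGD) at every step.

CIF = FCA price + pre-shipment costs + freight + insurance
CIF = 85434.11 + 377.45 + 4575.98 + 107.90 = 90495.44
Import duty = 90495.44 × 17% = 15384.22

CIF value: SGD 90495.44; import duty: SGD 15384.22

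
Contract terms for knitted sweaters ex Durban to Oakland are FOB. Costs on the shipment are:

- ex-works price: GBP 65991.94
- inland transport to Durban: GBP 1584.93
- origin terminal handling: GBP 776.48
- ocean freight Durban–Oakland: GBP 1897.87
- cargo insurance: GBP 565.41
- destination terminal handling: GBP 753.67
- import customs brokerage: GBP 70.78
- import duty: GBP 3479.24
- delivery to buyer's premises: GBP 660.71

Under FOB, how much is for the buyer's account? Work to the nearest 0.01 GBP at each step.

Buyer's account: GBP 7427.68

FOB: the seller bears costs until goods are on board at the origin port; the buyer bears freight, insurance and all costs thereafter.
Seller's account: goods 65991.94 + inland to port 1584.93 + origin terminal 776.48 = 68353.35
Buyer's account: freight 1897.87 + insurance 565.41 + destination terminal 753.67 + brokerage 70.78 + duty 3479.24 + delivery 660.71 = 7427.68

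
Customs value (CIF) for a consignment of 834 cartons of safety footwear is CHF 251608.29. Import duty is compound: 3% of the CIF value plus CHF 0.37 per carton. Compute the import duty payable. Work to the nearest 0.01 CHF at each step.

Ad valorem component: 251608.29 × 3% = 7548.25
Specific component: 834 × 0.37 = 308.58
Import duty = 7548.25 + 308.58 = 7856.83

Import duty: CHF 7856.83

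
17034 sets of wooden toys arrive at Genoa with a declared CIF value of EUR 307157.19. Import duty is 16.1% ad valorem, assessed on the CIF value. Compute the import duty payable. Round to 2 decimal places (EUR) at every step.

Import duty = 307157.19 × 16.1% = 49452.31

Import duty: EUR 49452.31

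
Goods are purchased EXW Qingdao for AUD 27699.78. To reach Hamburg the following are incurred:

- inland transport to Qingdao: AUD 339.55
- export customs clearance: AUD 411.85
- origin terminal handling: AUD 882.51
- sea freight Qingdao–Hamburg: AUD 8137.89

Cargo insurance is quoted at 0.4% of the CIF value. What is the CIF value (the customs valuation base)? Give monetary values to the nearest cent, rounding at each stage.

CIF value: AUD 37622.07

Let C be the CIF value. C = EXW price + pre-shipment costs + freight + 0.4% × C
C − 0.4% × C = 27699.78 + 339.55 + 411.85 + 882.51 + 8137.89
0.996 × C = 37471.58
C = 37471.58 / 0.996 = 37622.07
Insurance premium = 0.4% × 37622.07 = 150.49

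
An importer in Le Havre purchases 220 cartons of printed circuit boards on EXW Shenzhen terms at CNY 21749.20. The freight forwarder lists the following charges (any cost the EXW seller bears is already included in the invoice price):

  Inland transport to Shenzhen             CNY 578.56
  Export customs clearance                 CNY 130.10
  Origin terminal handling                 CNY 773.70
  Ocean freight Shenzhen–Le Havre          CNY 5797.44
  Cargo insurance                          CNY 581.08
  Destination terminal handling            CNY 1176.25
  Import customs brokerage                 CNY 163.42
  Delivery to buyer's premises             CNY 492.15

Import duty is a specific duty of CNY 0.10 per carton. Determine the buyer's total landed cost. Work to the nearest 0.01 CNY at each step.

Total landed cost: CNY 31463.90

EXW: the seller makes goods available at their premises; the buyer bears all onward costs.
CIF value = EXW price + inland to port + export clearance + origin terminal + freight + insurance = 21749.20 + 578.56 + 130.10 + 773.70 + 5797.44 + 581.08 = 29610.08
Import duty = 220 × 0.10 = 22.00
Buyer bears: inland to port 578.56 + export clearance 130.10 + origin terminal 773.70 + freight 5797.44 + insurance 581.08 + destination terminal 1176.25 + brokerage 163.42 + delivery 492.15 + duty 22.00 = 9714.70
Landed cost = invoice 21749.20 + 9714.70 = 31463.90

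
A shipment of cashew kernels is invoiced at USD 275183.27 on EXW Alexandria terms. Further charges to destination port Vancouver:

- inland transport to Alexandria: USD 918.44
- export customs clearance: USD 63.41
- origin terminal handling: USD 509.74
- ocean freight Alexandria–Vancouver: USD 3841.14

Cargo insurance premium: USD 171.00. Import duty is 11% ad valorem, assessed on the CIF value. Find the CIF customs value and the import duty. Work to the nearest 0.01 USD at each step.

CIF = EXW price + pre-shipment costs + freight + insurance
CIF = 275183.27 + 918.44 + 63.41 + 509.74 + 3841.14 + 171.00 = 280687.00
Import duty = 280687.00 × 11% = 30875.57

CIF value: USD 280687.00; import duty: USD 30875.57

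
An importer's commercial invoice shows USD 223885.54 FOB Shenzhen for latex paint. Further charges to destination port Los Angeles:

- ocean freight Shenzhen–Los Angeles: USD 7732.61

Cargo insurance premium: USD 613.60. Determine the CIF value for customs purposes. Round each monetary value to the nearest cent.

CIF value: USD 232231.75

CIF = FOB price + freight + insurance
CIF = 223885.54 + 7732.61 + 613.60 = 232231.75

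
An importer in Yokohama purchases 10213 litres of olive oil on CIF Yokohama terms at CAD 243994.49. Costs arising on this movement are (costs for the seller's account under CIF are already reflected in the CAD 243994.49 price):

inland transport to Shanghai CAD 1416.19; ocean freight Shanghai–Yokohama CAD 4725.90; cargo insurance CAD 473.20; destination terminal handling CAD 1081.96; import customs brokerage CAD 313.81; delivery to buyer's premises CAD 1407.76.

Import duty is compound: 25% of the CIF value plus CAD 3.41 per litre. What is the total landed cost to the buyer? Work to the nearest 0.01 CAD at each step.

CIF: the seller pays costs through ocean freight and marine insurance to the destination port.
Already in the invoice (seller's account under CIF): inland to port, freight, insurance — exclude.
The CIF price already equals the CIF value: 243994.49
Ad valorem component: 243994.49 × 25% = 60998.62
Specific component: 10213 × 3.41 = 34826.33
Import duty = 60998.62 + 34826.33 = 95824.95
Buyer bears: destination terminal 1081.96 + brokerage 313.81 + delivery 1407.76 + duty 95824.95 = 98628.48
Landed cost = invoice 243994.49 + 98628.48 = 342622.97

Total landed cost: CAD 342622.97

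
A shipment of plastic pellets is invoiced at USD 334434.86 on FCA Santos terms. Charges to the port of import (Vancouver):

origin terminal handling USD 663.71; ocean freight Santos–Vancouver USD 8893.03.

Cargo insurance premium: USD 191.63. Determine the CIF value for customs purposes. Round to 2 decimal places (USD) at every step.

CIF = FCA price + pre-shipment costs + freight + insurance
CIF = 334434.86 + 663.71 + 8893.03 + 191.63 = 344183.23

CIF value: USD 344183.23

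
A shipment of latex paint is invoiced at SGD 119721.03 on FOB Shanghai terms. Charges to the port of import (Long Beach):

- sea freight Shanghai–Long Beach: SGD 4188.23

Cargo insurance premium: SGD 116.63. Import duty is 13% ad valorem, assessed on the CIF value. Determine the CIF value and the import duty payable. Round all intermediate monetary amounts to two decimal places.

CIF value: SGD 124025.89; import duty: SGD 16123.37

CIF = FOB price + freight + insurance
CIF = 119721.03 + 4188.23 + 116.63 = 124025.89
Import duty = 124025.89 × 13% = 16123.37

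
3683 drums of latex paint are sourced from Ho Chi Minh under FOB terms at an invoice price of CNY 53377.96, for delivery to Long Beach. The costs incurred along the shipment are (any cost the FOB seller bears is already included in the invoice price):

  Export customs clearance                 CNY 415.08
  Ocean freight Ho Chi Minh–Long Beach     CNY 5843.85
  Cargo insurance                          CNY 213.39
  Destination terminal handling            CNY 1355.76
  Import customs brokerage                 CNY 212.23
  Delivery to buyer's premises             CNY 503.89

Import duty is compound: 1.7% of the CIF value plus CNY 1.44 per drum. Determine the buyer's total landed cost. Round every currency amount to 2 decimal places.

Total landed cost: CNY 67821.00

FOB: the seller bears costs until goods are on board at the origin port; the buyer bears freight, insurance and all costs thereafter.
Already in the invoice (seller's account under FOB): export clearance — exclude.
CIF value = FOB price + freight + insurance = 53377.96 + 5843.85 + 213.39 = 59435.20
Ad valorem component: 59435.20 × 1.7% = 1010.40
Specific component: 3683 × 1.44 = 5303.52
Import duty = 1010.40 + 5303.52 = 6313.92
Buyer bears: freight 5843.85 + insurance 213.39 + destination terminal 1355.76 + brokerage 212.23 + delivery 503.89 + duty 6313.92 = 14443.04
Landed cost = invoice 53377.96 + 14443.04 = 67821.00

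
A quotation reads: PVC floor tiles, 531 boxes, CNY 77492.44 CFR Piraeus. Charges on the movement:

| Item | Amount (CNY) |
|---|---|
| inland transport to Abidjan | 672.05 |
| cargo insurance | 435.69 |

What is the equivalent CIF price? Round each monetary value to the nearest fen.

Not relevant to the conversion: inland to port — on the seller under both CFR and CIF; already in the CFR price and stays in the CIF price.
From CFR to CIF, the seller additionally bears: insurance.
CIF price = 77492.44 + 435.69 = 77928.13

CIF price: CNY 77928.13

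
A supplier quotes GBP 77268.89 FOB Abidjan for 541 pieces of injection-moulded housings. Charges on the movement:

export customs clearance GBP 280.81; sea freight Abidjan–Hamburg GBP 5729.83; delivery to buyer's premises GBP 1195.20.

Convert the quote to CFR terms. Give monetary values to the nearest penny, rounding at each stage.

Not relevant to the conversion: export clearance — on the seller under both FOB and CFR; already in the FOB price and stays in the CFR price. delivery — on the buyer under both terms; not part of either seller's price.
From FOB to CFR, the seller additionally bears: freight.
CFR price = 77268.89 + 5729.83 = 82998.72

CFR price: GBP 82998.72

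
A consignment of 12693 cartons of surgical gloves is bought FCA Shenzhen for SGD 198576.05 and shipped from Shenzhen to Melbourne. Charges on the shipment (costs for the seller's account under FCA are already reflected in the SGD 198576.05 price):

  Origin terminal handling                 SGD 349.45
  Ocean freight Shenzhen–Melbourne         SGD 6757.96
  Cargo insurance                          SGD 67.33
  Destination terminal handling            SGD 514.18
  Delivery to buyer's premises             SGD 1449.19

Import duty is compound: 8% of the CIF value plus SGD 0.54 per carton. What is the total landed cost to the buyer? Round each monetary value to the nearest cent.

FCA: the seller delivers export-cleared goods to the carrier; the buyer bears costs from that point.
CIF value = FCA price + origin terminal + freight + insurance = 198576.05 + 349.45 + 6757.96 + 67.33 = 205750.79
Ad valorem component: 205750.79 × 8% = 16460.06
Specific component: 12693 × 0.54 = 6854.22
Import duty = 16460.06 + 6854.22 = 23314.28
Buyer bears: origin terminal 349.45 + freight 6757.96 + insurance 67.33 + destination terminal 514.18 + delivery 1449.19 + duty 23314.28 = 32452.39
Landed cost = invoice 198576.05 + 32452.39 = 231028.44

Total landed cost: SGD 231028.44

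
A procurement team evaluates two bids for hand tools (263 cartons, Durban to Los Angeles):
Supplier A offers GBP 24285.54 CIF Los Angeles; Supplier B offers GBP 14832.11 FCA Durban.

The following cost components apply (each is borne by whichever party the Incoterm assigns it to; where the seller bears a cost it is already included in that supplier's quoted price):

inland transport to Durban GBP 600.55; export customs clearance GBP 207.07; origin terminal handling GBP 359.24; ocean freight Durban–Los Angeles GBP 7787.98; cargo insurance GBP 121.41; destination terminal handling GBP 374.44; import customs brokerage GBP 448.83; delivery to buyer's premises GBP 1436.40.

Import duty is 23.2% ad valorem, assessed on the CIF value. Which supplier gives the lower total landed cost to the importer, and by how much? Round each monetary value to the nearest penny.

Supplier B is cheaper by GBP 1459.68

Supplier A (CIF):
The CIF price already equals the CIF value: 24285.54
Import duty = 24285.54 × 23.2% = 5634.25
Buyer bears (A): 374.44 + 448.83 + 1436.40 = 2259.67
Landed cost (A) = invoice 24285.54 + 2259.67 + duty 5634.25 = 32179.46
Supplier B (FCA):
CIF value = FCA price + origin terminal + freight + insurance = 14832.11 + 359.24 + 7787.98 + 121.41 = 23100.74
Import duty = 23100.74 × 23.2% = 5359.37
Buyer bears (B): 359.24 + 7787.98 + 121.41 + 374.44 + 448.83 + 1436.40 = 10528.30
Landed cost (B) = invoice 14832.11 + 10528.30 + duty 5359.37 = 30719.78
Difference = |32179.46 − 30719.78| = 1459.68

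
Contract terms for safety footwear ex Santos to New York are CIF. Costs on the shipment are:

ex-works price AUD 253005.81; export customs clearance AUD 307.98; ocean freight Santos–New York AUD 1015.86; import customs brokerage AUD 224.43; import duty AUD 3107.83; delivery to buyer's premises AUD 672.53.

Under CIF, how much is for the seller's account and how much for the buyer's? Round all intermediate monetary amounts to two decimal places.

Seller: AUD 254329.65; buyer: AUD 4004.79

CIF: the seller pays costs through ocean freight and marine insurance to the destination port.
Seller's account: goods 253005.81 + export clearance 307.98 + freight 1015.86 = 254329.65
Buyer's account: brokerage 224.43 + duty 3107.83 + delivery 672.53 = 4004.79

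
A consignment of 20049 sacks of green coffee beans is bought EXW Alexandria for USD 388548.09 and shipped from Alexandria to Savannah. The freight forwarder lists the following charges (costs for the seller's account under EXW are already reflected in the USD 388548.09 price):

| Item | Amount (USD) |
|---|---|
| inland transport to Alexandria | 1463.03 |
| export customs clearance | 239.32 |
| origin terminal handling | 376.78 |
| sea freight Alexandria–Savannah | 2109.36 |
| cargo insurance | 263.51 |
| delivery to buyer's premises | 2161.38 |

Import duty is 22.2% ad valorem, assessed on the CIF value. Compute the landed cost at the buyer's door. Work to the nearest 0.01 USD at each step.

EXW: the seller makes goods available at their premises; the buyer bears all onward costs.
CIF value = EXW price + inland to port + export clearance + origin terminal + freight + insurance = 388548.09 + 1463.03 + 239.32 + 376.78 + 2109.36 + 263.51 = 393000.09
Import duty = 393000.09 × 22.2% = 87246.02
Buyer bears: inland to port 1463.03 + export clearance 239.32 + origin terminal 376.78 + freight 2109.36 + insurance 263.51 + delivery 2161.38 + duty 87246.02 = 93859.40
Landed cost = invoice 388548.09 + 93859.40 = 482407.49

Total landed cost: USD 482407.49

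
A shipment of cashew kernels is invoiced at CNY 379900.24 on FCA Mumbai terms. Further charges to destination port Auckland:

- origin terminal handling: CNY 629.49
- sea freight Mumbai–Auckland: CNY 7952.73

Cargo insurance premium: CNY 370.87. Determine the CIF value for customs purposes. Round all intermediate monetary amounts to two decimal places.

CIF value: CNY 388853.33

CIF = FCA price + pre-shipment costs + freight + insurance
CIF = 379900.24 + 629.49 + 7952.73 + 370.87 = 388853.33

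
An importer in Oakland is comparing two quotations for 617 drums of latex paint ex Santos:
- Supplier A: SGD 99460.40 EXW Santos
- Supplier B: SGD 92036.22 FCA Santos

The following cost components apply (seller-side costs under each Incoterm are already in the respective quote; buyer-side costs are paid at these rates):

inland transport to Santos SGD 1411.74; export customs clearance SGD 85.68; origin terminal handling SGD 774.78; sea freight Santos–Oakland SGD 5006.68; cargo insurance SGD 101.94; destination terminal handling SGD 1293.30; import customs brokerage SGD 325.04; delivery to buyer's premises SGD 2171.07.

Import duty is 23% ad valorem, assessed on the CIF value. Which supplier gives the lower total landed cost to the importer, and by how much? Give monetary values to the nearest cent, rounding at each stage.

Supplier A (EXW):
CIF value = EXW price + inland to port + export clearance + origin terminal + freight + insurance = 99460.40 + 1411.74 + 85.68 + 774.78 + 5006.68 + 101.94 = 106841.22
Import duty = 106841.22 × 23% = 24573.48
Buyer bears (A): 1411.74 + 85.68 + 774.78 + 5006.68 + 101.94 + 1293.30 + 325.04 + 2171.07 = 11170.23
Landed cost (A) = invoice 99460.40 + 11170.23 + duty 24573.48 = 135204.11
Supplier B (FCA):
CIF value = FCA price + origin terminal + freight + insurance = 92036.22 + 774.78 + 5006.68 + 101.94 = 97919.62
Import duty = 97919.62 × 23% = 22521.51
Buyer bears (B): 774.78 + 5006.68 + 101.94 + 1293.30 + 325.04 + 2171.07 = 9672.81
Landed cost (B) = invoice 92036.22 + 9672.81 + duty 22521.51 = 124230.54
Difference = |135204.11 − 124230.54| = 10973.57

Supplier B is cheaper by SGD 10973.57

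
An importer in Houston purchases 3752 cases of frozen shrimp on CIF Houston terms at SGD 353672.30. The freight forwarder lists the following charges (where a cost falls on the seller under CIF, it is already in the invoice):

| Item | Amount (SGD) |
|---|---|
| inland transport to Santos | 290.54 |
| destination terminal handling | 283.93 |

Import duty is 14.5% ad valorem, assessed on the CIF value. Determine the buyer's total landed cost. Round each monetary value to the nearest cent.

Total landed cost: SGD 405238.71

CIF: the seller pays costs through ocean freight and marine insurance to the destination port.
Already in the invoice (seller's account under CIF): inland to port — exclude.
The CIF price already equals the CIF value: 353672.30
Import duty = 353672.30 × 14.5% = 51282.48
Buyer bears: destination terminal 283.93 + duty 51282.48 = 51566.41
Landed cost = invoice 353672.30 + 51566.41 = 405238.71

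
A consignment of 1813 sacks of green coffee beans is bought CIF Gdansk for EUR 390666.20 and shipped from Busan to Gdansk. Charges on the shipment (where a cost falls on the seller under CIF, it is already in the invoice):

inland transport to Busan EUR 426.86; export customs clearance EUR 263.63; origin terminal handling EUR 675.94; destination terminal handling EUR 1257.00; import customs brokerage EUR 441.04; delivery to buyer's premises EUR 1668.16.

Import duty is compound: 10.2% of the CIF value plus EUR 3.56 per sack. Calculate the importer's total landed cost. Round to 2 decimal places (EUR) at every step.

Total landed cost: EUR 440334.63

CIF: the seller pays costs through ocean freight and marine insurance to the destination port.
Already in the invoice (seller's account under CIF): inland to port, export clearance, origin terminal — exclude.
The CIF price already equals the CIF value: 390666.20
Ad valorem component: 390666.20 × 10.2% = 39847.95
Specific component: 1813 × 3.56 = 6454.28
Import duty = 39847.95 + 6454.28 = 46302.23
Buyer bears: destination terminal 1257.00 + brokerage 441.04 + delivery 1668.16 + duty 46302.23 = 49668.43
Landed cost = invoice 390666.20 + 49668.43 = 440334.63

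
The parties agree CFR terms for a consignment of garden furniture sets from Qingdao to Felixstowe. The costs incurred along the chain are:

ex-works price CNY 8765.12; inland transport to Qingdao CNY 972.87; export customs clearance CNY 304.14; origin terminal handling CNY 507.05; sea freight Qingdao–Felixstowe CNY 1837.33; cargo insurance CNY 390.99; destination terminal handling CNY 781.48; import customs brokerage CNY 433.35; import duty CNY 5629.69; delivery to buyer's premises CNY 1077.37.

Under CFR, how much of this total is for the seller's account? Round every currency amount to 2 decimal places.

Seller's account: CNY 12386.51

CFR: the seller pays costs through ocean freight to the destination port, but not insurance.
Seller's account: goods 8765.12 + inland to port 972.87 + export clearance 304.14 + origin terminal 507.05 + freight 1837.33 = 12386.51
Buyer's account: insurance 390.99 + destination terminal 781.48 + brokerage 433.35 + duty 5629.69 + delivery 1077.37 = 8312.88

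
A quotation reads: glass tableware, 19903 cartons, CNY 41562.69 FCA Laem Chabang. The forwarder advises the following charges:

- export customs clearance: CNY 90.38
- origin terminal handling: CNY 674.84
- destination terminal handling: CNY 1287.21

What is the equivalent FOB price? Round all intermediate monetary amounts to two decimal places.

Not relevant to the conversion: export clearance — on the seller under both FCA and FOB; already in the FCA price and stays in the FOB price. destination terminal — on the buyer under both terms; not part of either seller's price.
From FCA to FOB, the seller additionally bears: origin terminal.
FOB price = 41562.69 + 674.84 = 42237.53

FOB price: CNY 42237.53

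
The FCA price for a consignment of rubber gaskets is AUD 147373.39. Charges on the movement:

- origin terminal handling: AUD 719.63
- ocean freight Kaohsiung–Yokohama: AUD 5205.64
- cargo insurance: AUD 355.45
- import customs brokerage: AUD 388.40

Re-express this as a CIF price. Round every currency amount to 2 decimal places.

CIF price: AUD 153654.11

Not relevant to the conversion: brokerage — on the buyer under both terms; not part of either seller's price.
From FCA to CIF, the seller additionally bears: origin terminal, freight, insurance.
CIF price = 147373.39 + 719.63 + 5205.64 + 355.45 = 153654.11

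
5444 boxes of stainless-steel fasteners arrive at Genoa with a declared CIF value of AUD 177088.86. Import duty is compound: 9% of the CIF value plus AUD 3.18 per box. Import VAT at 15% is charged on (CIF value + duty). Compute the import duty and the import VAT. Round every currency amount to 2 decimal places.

Ad valorem component: 177088.86 × 9% = 15938.00
Specific component: 5444 × 3.18 = 17311.92
Import duty = 15938.00 + 17311.92 = 33249.92
VAT base = CIF + duty = 177088.86 + 33249.92 = 210338.78
Import VAT = 210338.78 × 15% = 31550.82

Import duty: AUD 33249.92; import VAT: AUD 31550.82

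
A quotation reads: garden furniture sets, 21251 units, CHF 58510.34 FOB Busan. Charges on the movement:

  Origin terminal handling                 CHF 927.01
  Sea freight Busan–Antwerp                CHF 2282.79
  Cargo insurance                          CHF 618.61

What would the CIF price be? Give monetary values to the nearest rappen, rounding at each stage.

CIF price: CHF 61411.74

Not relevant to the conversion: origin terminal — on the seller under both FOB and CIF; already in the FOB price and stays in the CIF price.
From FOB to CIF, the seller additionally bears: freight, insurance.
CIF price = 58510.34 + 2282.79 + 618.61 = 61411.74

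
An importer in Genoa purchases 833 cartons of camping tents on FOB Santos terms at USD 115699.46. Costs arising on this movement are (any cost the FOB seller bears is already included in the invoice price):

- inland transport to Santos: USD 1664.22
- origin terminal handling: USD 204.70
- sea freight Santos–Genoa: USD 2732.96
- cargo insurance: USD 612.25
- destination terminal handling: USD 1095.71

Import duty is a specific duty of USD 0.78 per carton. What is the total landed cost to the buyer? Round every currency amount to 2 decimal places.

FOB: the seller bears costs until goods are on board at the origin port; the buyer bears freight, insurance and all costs thereafter.
Already in the invoice (seller's account under FOB): inland to port, origin terminal — exclude.
CIF value = FOB price + freight + insurance = 115699.46 + 2732.96 + 612.25 = 119044.67
Import duty = 833 × 0.78 = 649.74
Buyer bears: freight 2732.96 + insurance 612.25 + destination terminal 1095.71 + duty 649.74 = 5090.66
Landed cost = invoice 115699.46 + 5090.66 = 120790.12

Total landed cost: USD 120790.12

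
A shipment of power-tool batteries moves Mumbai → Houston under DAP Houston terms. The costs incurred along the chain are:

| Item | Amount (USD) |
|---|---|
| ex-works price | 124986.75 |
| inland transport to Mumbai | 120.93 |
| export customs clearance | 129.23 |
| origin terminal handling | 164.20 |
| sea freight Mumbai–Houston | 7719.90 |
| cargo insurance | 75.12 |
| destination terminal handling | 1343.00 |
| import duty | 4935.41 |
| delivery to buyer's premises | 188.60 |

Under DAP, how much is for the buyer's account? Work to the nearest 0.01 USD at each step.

Buyer's account: USD 4935.41

DAP: the seller bears all costs to the named destination except import duty and clearance.
Seller's account: goods 124986.75 + inland to port 120.93 + export clearance 129.23 + origin terminal 164.20 + freight 7719.90 + insurance 75.12 + destination terminal 1343.00 + delivery 188.60 = 134727.73
Buyer's account: duty 4935.41 = 4935.41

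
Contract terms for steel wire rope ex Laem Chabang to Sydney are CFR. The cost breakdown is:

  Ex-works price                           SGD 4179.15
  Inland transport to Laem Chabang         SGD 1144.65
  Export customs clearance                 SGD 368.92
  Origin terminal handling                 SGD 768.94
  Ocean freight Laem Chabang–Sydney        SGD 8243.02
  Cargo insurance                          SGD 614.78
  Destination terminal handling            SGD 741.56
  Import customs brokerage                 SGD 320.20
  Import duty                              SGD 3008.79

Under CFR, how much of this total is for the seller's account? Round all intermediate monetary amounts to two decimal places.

Seller's account: SGD 14704.68

CFR: the seller pays costs through ocean freight to the destination port, but not insurance.
Seller's account: goods 4179.15 + inland to port 1144.65 + export clearance 368.92 + origin terminal 768.94 + freight 8243.02 = 14704.68
Buyer's account: insurance 614.78 + destination terminal 741.56 + brokerage 320.20 + duty 3008.79 = 4685.33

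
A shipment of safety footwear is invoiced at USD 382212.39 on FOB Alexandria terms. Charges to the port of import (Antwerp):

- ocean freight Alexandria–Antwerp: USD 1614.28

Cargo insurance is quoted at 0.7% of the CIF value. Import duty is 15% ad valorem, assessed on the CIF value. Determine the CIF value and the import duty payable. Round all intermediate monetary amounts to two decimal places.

Let C be the CIF value. C = FOB price + freight + 0.7% × C
C − 0.7% × C = 382212.39 + 1614.28
0.993 × C = 383826.67
C = 383826.67 / 0.993 = 386532.40
Insurance premium = 0.7% × 386532.40 = 2705.73
Import duty = 386532.40 × 15% = 57979.86

CIF value: USD 386532.40; import duty: USD 57979.86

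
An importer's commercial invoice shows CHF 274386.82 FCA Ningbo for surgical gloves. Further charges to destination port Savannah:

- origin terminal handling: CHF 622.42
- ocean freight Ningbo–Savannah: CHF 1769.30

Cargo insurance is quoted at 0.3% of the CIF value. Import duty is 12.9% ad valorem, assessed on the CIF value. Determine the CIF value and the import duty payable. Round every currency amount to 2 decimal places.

Let C be the CIF value. C = FCA price + pre-shipment costs + freight + 0.3% × C
C − 0.3% × C = 274386.82 + 622.42 + 1769.30
0.997 × C = 276778.54
C = 276778.54 / 0.997 = 277611.37
Insurance premium = 0.3% × 277611.37 = 832.83
Import duty = 277611.37 × 12.9% = 35811.87

CIF value: CHF 277611.37; import duty: CHF 35811.87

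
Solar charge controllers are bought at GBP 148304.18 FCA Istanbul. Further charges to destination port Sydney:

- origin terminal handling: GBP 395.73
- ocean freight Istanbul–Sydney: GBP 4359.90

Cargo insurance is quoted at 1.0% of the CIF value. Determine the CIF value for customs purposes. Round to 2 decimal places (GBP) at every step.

CIF value: GBP 154605.87

Let C be the CIF value. C = FCA price + pre-shipment costs + freight + 1.0% × C
C − 1.0% × C = 148304.18 + 395.73 + 4359.90
0.99 × C = 153059.81
C = 153059.81 / 0.99 = 154605.87
Insurance premium = 1.0% × 154605.87 = 1546.06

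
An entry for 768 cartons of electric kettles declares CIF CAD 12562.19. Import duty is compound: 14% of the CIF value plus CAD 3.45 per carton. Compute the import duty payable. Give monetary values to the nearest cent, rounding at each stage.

Ad valorem component: 12562.19 × 14% = 1758.71
Specific component: 768 × 3.45 = 2649.60
Import duty = 1758.71 + 2649.60 = 4408.31

Import duty: CAD 4408.31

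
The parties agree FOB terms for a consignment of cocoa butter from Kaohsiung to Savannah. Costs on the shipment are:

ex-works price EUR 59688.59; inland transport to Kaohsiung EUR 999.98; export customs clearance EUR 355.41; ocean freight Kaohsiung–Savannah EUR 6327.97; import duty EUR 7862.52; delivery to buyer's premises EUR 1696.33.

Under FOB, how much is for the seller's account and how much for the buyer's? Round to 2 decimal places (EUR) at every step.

Seller: EUR 61043.98; buyer: EUR 15886.82

FOB: the seller bears costs until goods are on board at the origin port; the buyer bears freight, insurance and all costs thereafter.
Seller's account: goods 59688.59 + inland to port 999.98 + export clearance 355.41 = 61043.98
Buyer's account: freight 6327.97 + duty 7862.52 + delivery 1696.33 = 15886.82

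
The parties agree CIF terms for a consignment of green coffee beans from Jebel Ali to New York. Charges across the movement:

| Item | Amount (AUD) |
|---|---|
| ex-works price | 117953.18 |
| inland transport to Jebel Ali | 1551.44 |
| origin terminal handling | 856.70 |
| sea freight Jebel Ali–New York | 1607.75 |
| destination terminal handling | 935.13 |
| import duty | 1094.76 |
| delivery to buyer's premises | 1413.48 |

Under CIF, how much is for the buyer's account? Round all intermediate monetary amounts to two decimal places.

Buyer's account: AUD 3443.37

CIF: the seller pays costs through ocean freight and marine insurance to the destination port.
Seller's account: goods 117953.18 + inland to port 1551.44 + origin terminal 856.70 + freight 1607.75 = 121969.07
Buyer's account: destination terminal 935.13 + duty 1094.76 + delivery 1413.48 = 3443.37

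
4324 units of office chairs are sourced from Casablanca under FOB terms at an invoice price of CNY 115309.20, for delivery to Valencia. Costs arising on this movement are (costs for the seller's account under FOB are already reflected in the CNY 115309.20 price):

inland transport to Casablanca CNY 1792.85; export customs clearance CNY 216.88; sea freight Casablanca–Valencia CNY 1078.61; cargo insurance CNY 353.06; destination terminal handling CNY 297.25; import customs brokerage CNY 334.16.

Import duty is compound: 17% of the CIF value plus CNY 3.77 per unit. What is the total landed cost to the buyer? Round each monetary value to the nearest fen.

Total landed cost: CNY 153519.71

FOB: the seller bears costs until goods are on board at the origin port; the buyer bears freight, insurance and all costs thereafter.
Already in the invoice (seller's account under FOB): inland to port, export clearance — exclude.
CIF value = FOB price + freight + insurance = 115309.20 + 1078.61 + 353.06 = 116740.87
Ad valorem component: 116740.87 × 17% = 19845.95
Specific component: 4324 × 3.77 = 16301.48
Import duty = 19845.95 + 16301.48 = 36147.43
Buyer bears: freight 1078.61 + insurance 353.06 + destination terminal 297.25 + brokerage 334.16 + duty 36147.43 = 38210.51
Landed cost = invoice 115309.20 + 38210.51 = 153519.71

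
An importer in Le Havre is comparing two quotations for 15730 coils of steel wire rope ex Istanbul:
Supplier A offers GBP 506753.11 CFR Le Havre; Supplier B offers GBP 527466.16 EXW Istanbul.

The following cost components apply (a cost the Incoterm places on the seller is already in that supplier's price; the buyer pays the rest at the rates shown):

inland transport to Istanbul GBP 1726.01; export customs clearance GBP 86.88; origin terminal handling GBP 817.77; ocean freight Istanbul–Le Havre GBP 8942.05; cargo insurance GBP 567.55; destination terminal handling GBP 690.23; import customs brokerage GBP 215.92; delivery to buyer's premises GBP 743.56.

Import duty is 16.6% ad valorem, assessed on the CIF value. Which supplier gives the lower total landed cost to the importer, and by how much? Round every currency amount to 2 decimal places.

Supplier A (CFR):
CIF value = CFR price + insurance = 506753.11 + 567.55 = 507320.66
Import duty = 507320.66 × 16.6% = 84215.23
Buyer bears (A): 567.55 + 690.23 + 215.92 + 743.56 = 2217.26
Landed cost (A) = invoice 506753.11 + 2217.26 + duty 84215.23 = 593185.60
Supplier B (EXW):
CIF value = EXW price + inland to port + export clearance + origin terminal + freight + insurance = 527466.16 + 1726.01 + 86.88 + 817.77 + 8942.05 + 567.55 = 539606.42
Import duty = 539606.42 × 16.6% = 89574.67
Buyer bears (B): 1726.01 + 86.88 + 817.77 + 8942.05 + 567.55 + 690.23 + 215.92 + 743.56 = 13789.97
Landed cost (B) = invoice 527466.16 + 13789.97 + duty 89574.67 = 630830.80
Difference = |593185.60 − 630830.80| = 37645.20

Supplier A is cheaper by GBP 37645.20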